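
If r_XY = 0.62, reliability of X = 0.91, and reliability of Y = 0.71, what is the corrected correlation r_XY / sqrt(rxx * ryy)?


r_corrected = rxy / sqrt(rxx * ryy)
= 0.62 / sqrt(0.91 * 0.71)
= 0.62 / sqrt(0.6461)
= 0.62 / 0.803803
r_corrected = 0.7713

0.7713


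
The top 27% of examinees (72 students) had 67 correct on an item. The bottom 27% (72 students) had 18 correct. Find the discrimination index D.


p_upper = 67/72 = 0.9306
p_lower = 18/72 = 0.25
D = 0.9306 - 0.25 = 0.6806

0.6806


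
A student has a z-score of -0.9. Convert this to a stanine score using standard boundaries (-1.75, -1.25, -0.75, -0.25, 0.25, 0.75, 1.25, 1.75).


Stanine boundaries: [-1.75, -1.25, -0.75, -0.25, 0.25, 0.75, 1.25, 1.75]
z = -0.9
Check each boundary:
  z >= -1.75 -> could be stanine 2
  z >= -1.25 -> could be stanine 3
  z < -0.75
  z < -0.25
  z < 0.25
  z < 0.75
  z < 1.25
  z < 1.75
Highest qualifying boundary gives stanine = 3

3


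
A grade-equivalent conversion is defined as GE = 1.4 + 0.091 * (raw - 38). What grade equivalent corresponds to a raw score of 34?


raw - median = 34 - 38 = -4
slope * diff = 0.091 * -4 = -0.364
GE = 1.4 + -0.364
GE = 1.036

1.036


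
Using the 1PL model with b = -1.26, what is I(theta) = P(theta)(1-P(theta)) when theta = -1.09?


P = 1/(1+exp(-(-1.09--1.26))) = 0.5424
I = P*(1-P) = 0.5424 * 0.4576
I = 0.2482

0.2482


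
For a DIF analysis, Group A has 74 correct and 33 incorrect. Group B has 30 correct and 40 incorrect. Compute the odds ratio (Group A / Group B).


Odds_A = 74/33 = 2.2424
Odds_B = 30/40 = 0.75
OR = Odds_A / Odds_B = 2.2424 / 0.75
Exactly, OR = (74 * 40) / (33 * 30) = 2960 / 990
OR = 2.9899

2.9899


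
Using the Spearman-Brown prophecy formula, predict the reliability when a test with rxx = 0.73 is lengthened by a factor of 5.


r_new = (n * rxx) / (1 + (n-1) * rxx)
r_new = (5 * 0.73) / (1 + 4 * 0.73)
r_new = 3.65 / 3.92
r_new = 0.9311

0.9311


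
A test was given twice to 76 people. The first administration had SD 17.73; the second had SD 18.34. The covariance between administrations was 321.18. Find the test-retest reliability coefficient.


r = cov(X,Y) / (SD_X * SD_Y)
r = 321.18 / (17.73 * 18.34)
r = 321.18 / 325.1682
r = 0.9877

0.9877


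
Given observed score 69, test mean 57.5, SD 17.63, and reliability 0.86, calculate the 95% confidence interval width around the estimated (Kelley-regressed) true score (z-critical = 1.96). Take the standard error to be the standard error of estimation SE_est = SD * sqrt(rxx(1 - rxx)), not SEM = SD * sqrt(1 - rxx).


True score estimate = 0.86*69 + 0.14*57.5 = 67.39
SE_est = SD * sqrt(rxx * (1 - rxx)) = 17.63 * sqrt(0.86 * 0.14) = 17.63 * sqrt(0.1204) = 6.117381
CI = T_est +/- z * SE_est, so width = 2 * z * SE_est = 2 * 1.96 * 6.117381
Width = 23.9801

23.9801


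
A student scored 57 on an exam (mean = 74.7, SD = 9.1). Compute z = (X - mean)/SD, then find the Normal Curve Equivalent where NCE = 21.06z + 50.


z = (X - mean) / SD = (57 - 74.7) / 9.1
z = -17.7 / 9.1
z = -1.9451
NCE = NCE = 21.06z + 50
Carry z at full precision (z = -17.7 / 9.1) into the conversion:
NCE = 21.06 * (-17.7 / 9.1) + 50 = -372.762 / 9.1 + 50
NCE = -40.9629 + 50
NCE = 9.0371

9.0371


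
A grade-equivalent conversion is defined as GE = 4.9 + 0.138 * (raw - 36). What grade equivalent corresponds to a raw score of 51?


raw - median = 51 - 36 = 15
slope * diff = 0.138 * 15 = 2.07
GE = 4.9 + 2.07
GE = 6.97

6.97


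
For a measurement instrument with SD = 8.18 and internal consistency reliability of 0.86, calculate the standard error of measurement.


SEM = SD * sqrt(1 - rxx)
SEM = 8.18 * sqrt(1 - 0.86)
SEM = 8.18 * sqrt(0.14) = 8.18 * 0.374166
SEM = 3.0607

3.0607


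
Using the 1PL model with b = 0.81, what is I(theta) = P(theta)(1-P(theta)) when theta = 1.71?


P = 1/(1+exp(-(1.71-0.81))) = 0.7109
I = P*(1-P) = 0.7109 * 0.2891
I = 0.2055

0.2055


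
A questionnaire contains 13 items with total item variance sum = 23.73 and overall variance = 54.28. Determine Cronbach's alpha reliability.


alpha = (k/(k-1)) * (1 - sum(si^2)/s_total^2)
= (13/12) * (1 - 23.73/54.28)
alpha = 0.6097

0.6097


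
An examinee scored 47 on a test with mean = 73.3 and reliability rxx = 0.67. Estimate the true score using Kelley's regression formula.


T_est = rxx * X + (1 - rxx) * mean
T_est = 0.67 * 47 + 0.33 * 73.3
T_est = 31.49 + 24.189
T_est = 55.679

55.679


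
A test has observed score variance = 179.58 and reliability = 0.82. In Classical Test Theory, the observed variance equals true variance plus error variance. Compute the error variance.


var_true = rxx * var_obs = 0.82 * 179.58 = 147.2556
var_error = var_obs - var_true
var_error = 179.58 - 147.2556
var_error = 32.3244

32.3244


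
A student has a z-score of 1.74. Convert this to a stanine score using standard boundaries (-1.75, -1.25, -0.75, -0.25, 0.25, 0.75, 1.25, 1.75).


Stanine boundaries: [-1.75, -1.25, -0.75, -0.25, 0.25, 0.75, 1.25, 1.75]
z = 1.74
Check each boundary:
  z >= -1.75 -> could be stanine 2
  z >= -1.25 -> could be stanine 3
  z >= -0.75 -> could be stanine 4
  z >= -0.25 -> could be stanine 5
  z >= 0.25 -> could be stanine 6
  z >= 0.75 -> could be stanine 7
  z >= 1.25 -> could be stanine 8
  z < 1.75
Highest qualifying boundary gives stanine = 8

8


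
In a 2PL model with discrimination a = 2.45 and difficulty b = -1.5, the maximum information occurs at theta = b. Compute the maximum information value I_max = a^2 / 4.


For 2PL, max info at theta = b = -1.5
I_max = a^2 / 4 = 2.45^2 / 4
= 6.0025 / 4
I_max = 1.5006

1.5006


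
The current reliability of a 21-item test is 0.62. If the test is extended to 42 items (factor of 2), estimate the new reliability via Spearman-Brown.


r_new = (n * rxx) / (1 + (n-1) * rxx)
r_new = (2 * 0.62) / (1 + 1 * 0.62)
r_new = 1.24 / 1.62
r_new = 0.7654

0.7654


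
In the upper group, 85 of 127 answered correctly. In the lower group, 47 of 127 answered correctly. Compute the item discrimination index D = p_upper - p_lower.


p_upper = 85/127 = 0.6693
p_lower = 47/127 = 0.3701
D = 0.6693 - 0.3701 = 0.2992

0.2992


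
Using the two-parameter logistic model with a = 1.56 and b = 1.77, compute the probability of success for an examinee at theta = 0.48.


a*(theta - b) = 1.56 * (0.48 - 1.77) = -2.0124
exp(--2.0124) = 7.4813
P = 1 / (1 + 7.4813)
P = 0.1179

0.1179


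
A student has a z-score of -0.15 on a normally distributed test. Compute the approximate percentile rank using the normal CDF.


CDF(z) = 0.5 * (1 + erf(z/sqrt(2)))
erf(-0.1061) = -0.1192
CDF = 0.4404
Percentile rank = 0.4404 * 100 = 44.04

44.04


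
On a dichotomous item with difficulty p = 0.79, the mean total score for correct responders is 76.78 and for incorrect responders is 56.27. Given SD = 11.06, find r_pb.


q = 1 - p = 0.21
rpb = ((M1 - M0) / SD) * sqrt(p * q)
rpb = ((76.78 - 56.27) / 11.06) * sqrt(0.79 * 0.21)
rpb = 0.7553

0.7553


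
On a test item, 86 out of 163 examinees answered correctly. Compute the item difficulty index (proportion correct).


Item difficulty p = number correct / total examinees
p = 86 / 163
p = 0.5276

0.5276


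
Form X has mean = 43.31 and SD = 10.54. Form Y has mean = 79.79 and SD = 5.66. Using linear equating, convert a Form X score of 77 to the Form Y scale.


slope = SD_Y / SD_X = 5.66 / 10.54 ~ 0.537
intercept = mean_Y - slope * mean_X = 79.79 - (5.66 / 10.54) * 43.31 ~ 56.5324
Y = slope * X + intercept. To avoid rounding drift from the rounded slope/intercept, evaluate the equivalent form Y = mean_Y + SD_Y * (X - mean_X) / SD_X at full precision:
Y = 79.79 + 5.66 * (77 - 43.31) / 10.54
Y = 79.79 + 5.66 * 33.69 / 10.54
Y = 79.79 + 190.6854 / 10.54
Y = 79.79 + 18.0916
Y = 97.8816

97.8816


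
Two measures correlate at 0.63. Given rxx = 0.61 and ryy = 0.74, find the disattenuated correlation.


r_corrected = rxy / sqrt(rxx * ryy)
= 0.63 / sqrt(0.61 * 0.74)
= 0.63 / sqrt(0.4514)
= 0.63 / 0.671863
r_corrected = 0.9377

0.9377


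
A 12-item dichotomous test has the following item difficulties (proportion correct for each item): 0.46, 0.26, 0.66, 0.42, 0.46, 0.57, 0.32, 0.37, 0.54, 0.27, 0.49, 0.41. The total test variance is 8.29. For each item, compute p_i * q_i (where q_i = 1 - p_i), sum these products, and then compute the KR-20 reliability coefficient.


For each item, compute p_i * q_i:
  Item 1: 0.46 * 0.54 = 0.2484
  Item 2: 0.26 * 0.74 = 0.1924
  Item 3: 0.66 * 0.34 = 0.2244
  Item 4: 0.42 * 0.58 = 0.2436
  Item 5: 0.46 * 0.54 = 0.2484
  Item 6: 0.57 * 0.43 = 0.2451
  Item 7: 0.32 * 0.68 = 0.2176
  Item 8: 0.37 * 0.63 = 0.2331
  Item 9: 0.54 * 0.46 = 0.2484
  Item 10: 0.27 * 0.73 = 0.1971
  Item 11: 0.49 * 0.51 = 0.2499
  Item 12: 0.41 * 0.59 = 0.2419
Sum(p_i * q_i) = 0.2484 + 0.1924 + 0.2244 + 0.2436 + 0.2484 + 0.2451 + 0.2176 + 0.2331 + 0.2484 + 0.1971 + 0.2499 + 0.2419 = 2.7903
KR-20 = (k/(k-1)) * (1 - Sum(p_i*q_i) / Var_total)
= (12/11) * (1 - 2.7903/8.29)
= 1.0909 * 0.6634
KR-20 = 0.7237

0.7237


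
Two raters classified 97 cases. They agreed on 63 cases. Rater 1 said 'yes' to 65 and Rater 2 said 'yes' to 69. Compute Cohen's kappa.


P_o = 63/97 = 0.649485
P_e = (65*69 + 32*28) / 9409 = 0.571899
kappa = (P_o - P_e) / (1 - P_e)
kappa = (0.649485 - 0.571899) / (1 - 0.571899)
kappa = 0.1812

0.1812


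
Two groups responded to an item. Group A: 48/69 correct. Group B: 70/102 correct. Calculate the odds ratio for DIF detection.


Odds_A = 48/21 = 2.2857
Odds_B = 70/32 = 2.1875
OR = Odds_A / Odds_B = 2.2857 / 2.1875
Exactly, OR = (48 * 32) / (21 * 70) = 1536 / 1470
OR = 1.0449

1.0449


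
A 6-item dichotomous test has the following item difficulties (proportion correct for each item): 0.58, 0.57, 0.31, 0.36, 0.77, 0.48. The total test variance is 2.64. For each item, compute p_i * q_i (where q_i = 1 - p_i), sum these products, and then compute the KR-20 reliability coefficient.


For each item, compute p_i * q_i:
  Item 1: 0.58 * 0.42 = 0.2436
  Item 2: 0.57 * 0.43 = 0.2451
  Item 3: 0.31 * 0.69 = 0.2139
  Item 4: 0.36 * 0.64 = 0.2304
  Item 5: 0.77 * 0.23 = 0.1771
  Item 6: 0.48 * 0.52 = 0.2496
Sum(p_i * q_i) = 0.2436 + 0.2451 + 0.2139 + 0.2304 + 0.1771 + 0.2496 = 1.3597
KR-20 = (k/(k-1)) * (1 - Sum(p_i*q_i) / Var_total)
= (6/5) * (1 - 1.3597/2.64)
= 1.2 * 0.485
KR-20 = 0.582

0.582


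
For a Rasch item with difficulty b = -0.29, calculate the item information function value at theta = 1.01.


P = 1/(1+exp(-(1.01--0.29))) = 0.7858
I = P*(1-P) = 0.7858 * 0.2142
I = 0.1683

0.1683


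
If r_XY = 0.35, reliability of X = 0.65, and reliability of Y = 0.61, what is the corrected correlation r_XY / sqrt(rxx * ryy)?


r_corrected = rxy / sqrt(rxx * ryy)
= 0.35 / sqrt(0.65 * 0.61)
= 0.35 / sqrt(0.3965)
= 0.35 / 0.629682
r_corrected = 0.5558

0.5558


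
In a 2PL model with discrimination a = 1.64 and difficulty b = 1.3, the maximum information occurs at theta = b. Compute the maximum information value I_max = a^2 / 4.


For 2PL, max info at theta = b = 1.3
I_max = a^2 / 4 = 1.64^2 / 4
= 2.6896 / 4
I_max = 0.6724

0.6724


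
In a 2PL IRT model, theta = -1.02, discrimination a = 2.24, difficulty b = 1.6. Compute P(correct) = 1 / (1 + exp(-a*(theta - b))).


a*(theta - b) = 2.24 * (-1.02 - 1.6) = -5.8688
exp(--5.8688) = 353.8241
P = 1 / (1 + 353.8241)
P = 0.0028

0.0028


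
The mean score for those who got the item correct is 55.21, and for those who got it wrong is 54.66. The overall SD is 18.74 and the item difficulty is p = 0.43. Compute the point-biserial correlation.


q = 1 - p = 0.57
rpb = ((M1 - M0) / SD) * sqrt(p * q)
rpb = ((55.21 - 54.66) / 18.74) * sqrt(0.43 * 0.57)
rpb = 0.0145

0.0145


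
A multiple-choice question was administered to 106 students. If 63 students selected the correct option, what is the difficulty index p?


Item difficulty p = number correct / total examinees
p = 63 / 106
p = 0.5943

0.5943


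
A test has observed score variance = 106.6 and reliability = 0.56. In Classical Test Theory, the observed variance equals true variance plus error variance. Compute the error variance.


var_true = rxx * var_obs = 0.56 * 106.6 = 59.696
var_error = var_obs - var_true
var_error = 106.6 - 59.696
var_error = 46.904

46.904


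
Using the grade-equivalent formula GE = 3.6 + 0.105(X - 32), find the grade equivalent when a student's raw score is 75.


raw - median = 75 - 32 = 43
slope * diff = 0.105 * 43 = 4.515
GE = 3.6 + 4.515
GE = 8.115

8.115


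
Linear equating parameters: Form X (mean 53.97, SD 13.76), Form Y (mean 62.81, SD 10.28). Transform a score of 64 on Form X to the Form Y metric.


slope = SD_Y / SD_X = 10.28 / 13.76 ~ 0.7471
intercept = mean_Y - slope * mean_X = 62.81 - (10.28 / 13.76) * 53.97 ~ 22.4894
Y = slope * X + intercept. To avoid rounding drift from the rounded slope/intercept, evaluate the equivalent form Y = mean_Y + SD_Y * (X - mean_X) / SD_X at full precision:
Y = 62.81 + 10.28 * (64 - 53.97) / 13.76
Y = 62.81 + 10.28 * 10.03 / 13.76
Y = 62.81 + 103.1084 / 13.76
Y = 62.81 + 7.4933
Y = 70.3033

70.3033


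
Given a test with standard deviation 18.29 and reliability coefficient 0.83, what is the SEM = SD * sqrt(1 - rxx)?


SEM = SD * sqrt(1 - rxx)
SEM = 18.29 * sqrt(1 - 0.83)
SEM = 18.29 * sqrt(0.17) = 18.29 * 0.412311
SEM = 7.5412

7.5412


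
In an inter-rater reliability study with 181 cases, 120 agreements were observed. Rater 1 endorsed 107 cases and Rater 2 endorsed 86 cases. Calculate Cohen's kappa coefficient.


P_o = 120/181 = 0.662983
P_e = (107*86 + 74*95) / 32761 = 0.495467
kappa = (P_o - P_e) / (1 - P_e)
kappa = (0.662983 - 0.495467) / (1 - 0.495467)
kappa = 0.332

0.332


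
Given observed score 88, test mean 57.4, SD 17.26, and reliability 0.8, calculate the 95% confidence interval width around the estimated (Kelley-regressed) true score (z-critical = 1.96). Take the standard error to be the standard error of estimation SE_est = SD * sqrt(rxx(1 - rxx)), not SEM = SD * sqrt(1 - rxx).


True score estimate = 0.8*88 + 0.2*57.4 = 81.88
SE_est = SD * sqrt(rxx * (1 - rxx)) = 17.26 * sqrt(0.8 * 0.2) = 17.26 * sqrt(0.16) = 6.904
CI = T_est +/- z * SE_est, so width = 2 * z * SE_est = 2 * 1.96 * 6.904
Width = 27.0637

27.0637


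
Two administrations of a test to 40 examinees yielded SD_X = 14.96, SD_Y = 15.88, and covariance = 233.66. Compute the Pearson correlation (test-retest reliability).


r = cov(X,Y) / (SD_X * SD_Y)
r = 233.66 / (14.96 * 15.88)
r = 233.66 / 237.5648
r = 0.9836

0.9836


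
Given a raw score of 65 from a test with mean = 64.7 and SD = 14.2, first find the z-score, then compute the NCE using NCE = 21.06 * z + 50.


z = (X - mean) / SD = (65 - 64.7) / 14.2
z = 0.3 / 14.2
z = 0.0211
NCE = NCE = 21.06z + 50
Carry z at full precision (z = 0.3 / 14.2) into the conversion:
NCE = 21.06 * (0.3 / 14.2) + 50 = 6.318 / 14.2 + 50
NCE = 0.4449 + 50
NCE = 50.4449

50.4449


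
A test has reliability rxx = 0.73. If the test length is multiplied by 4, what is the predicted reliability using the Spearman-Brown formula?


r_new = (n * rxx) / (1 + (n-1) * rxx)
r_new = (4 * 0.73) / (1 + 3 * 0.73)
r_new = 2.92 / 3.19
r_new = 0.9154

0.9154


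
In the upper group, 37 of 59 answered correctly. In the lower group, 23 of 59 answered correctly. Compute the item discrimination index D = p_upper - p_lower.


p_upper = 37/59 = 0.6271
p_lower = 23/59 = 0.3898
D = 0.6271 - 0.3898 = 0.2373

0.2373


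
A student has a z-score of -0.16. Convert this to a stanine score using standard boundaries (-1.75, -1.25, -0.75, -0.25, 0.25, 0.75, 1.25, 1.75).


Stanine boundaries: [-1.75, -1.25, -0.75, -0.25, 0.25, 0.75, 1.25, 1.75]
z = -0.16
Check each boundary:
  z >= -1.75 -> could be stanine 2
  z >= -1.25 -> could be stanine 3
  z >= -0.75 -> could be stanine 4
  z >= -0.25 -> could be stanine 5
  z < 0.25
  z < 0.75
  z < 1.25
  z < 1.75
Highest qualifying boundary gives stanine = 5

5


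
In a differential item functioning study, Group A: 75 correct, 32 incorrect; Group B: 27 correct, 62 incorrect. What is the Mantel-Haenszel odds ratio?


Odds_A = 75/32 = 2.3438
Odds_B = 27/62 = 0.4355
OR = Odds_A / Odds_B = 2.3438 / 0.4355
Exactly, OR = (75 * 62) / (32 * 27) = 4650 / 864
OR = 5.3819

5.3819


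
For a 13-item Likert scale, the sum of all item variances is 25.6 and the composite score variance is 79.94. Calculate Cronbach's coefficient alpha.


alpha = (k/(k-1)) * (1 - sum(si^2)/s_total^2)
= (13/12) * (1 - 25.6/79.94)
alpha = 0.7364

0.7364


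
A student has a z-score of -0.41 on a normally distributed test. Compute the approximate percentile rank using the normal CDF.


CDF(z) = 0.5 * (1 + erf(z/sqrt(2)))
erf(-0.2899) = -0.3182
CDF = 0.3409
Percentile rank = 0.3409 * 100 = 34.09

34.09


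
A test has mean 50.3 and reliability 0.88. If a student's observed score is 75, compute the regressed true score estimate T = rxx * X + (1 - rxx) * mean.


T_est = rxx * X + (1 - rxx) * mean
T_est = 0.88 * 75 + 0.12 * 50.3
T_est = 66.0 + 6.036
T_est = 72.036

72.036


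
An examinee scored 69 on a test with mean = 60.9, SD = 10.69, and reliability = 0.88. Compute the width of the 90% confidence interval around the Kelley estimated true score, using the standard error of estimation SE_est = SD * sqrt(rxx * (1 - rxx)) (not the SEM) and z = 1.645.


True score estimate = 0.88*69 + 0.12*60.9 = 68.028
SE_est = SD * sqrt(rxx * (1 - rxx)) = 10.69 * sqrt(0.88 * 0.12) = 10.69 * sqrt(0.1056) = 3.473839
CI = T_est +/- z * SE_est, so width = 2 * z * SE_est = 2 * 1.645 * 3.473839
Width = 11.4289

11.4289


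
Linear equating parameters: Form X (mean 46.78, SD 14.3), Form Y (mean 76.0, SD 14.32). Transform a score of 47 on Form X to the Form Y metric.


slope = SD_Y / SD_X = 14.32 / 14.3 ~ 1.0014
intercept = mean_Y - slope * mean_X = 76.0 - (14.32 / 14.3) * 46.78 ~ 29.1546
Y = slope * X + intercept. To avoid rounding drift from the rounded slope/intercept, evaluate the equivalent form Y = mean_Y + SD_Y * (X - mean_X) / SD_X at full precision:
Y = 76.0 + 14.32 * (47 - 46.78) / 14.3
Y = 76.0 + 14.32 * 0.22 / 14.3
Y = 76.0 + 3.1504 / 14.3
Y = 76.0 + 0.2203
Y = 76.2203

76.2203


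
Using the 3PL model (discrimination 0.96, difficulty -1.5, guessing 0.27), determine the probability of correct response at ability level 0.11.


logit = 0.96*(0.11 - -1.5) = 1.5456
P* = 1/(1 + exp(-1.5456)) = 0.8243
P = 0.27 + (1 - 0.27) * 0.8243
P = 0.8717

0.8717


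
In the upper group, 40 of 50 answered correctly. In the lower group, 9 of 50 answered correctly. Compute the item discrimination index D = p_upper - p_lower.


p_upper = 40/50 = 0.8
p_lower = 9/50 = 0.18
D = 0.8 - 0.18 = 0.62

0.62


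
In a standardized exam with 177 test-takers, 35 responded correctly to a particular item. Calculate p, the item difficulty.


Item difficulty p = number correct / total examinees
p = 35 / 177
p = 0.1977

0.1977


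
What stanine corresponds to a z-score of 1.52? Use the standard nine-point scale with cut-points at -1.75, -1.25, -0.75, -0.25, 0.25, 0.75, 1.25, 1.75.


Stanine boundaries: [-1.75, -1.25, -0.75, -0.25, 0.25, 0.75, 1.25, 1.75]
z = 1.52
Check each boundary:
  z >= -1.75 -> could be stanine 2
  z >= -1.25 -> could be stanine 3
  z >= -0.75 -> could be stanine 4
  z >= -0.25 -> could be stanine 5
  z >= 0.25 -> could be stanine 6
  z >= 0.75 -> could be stanine 7
  z >= 1.25 -> could be stanine 8
  z < 1.75
Highest qualifying boundary gives stanine = 8

8


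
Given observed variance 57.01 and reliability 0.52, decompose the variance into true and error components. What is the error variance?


var_true = rxx * var_obs = 0.52 * 57.01 = 29.6452
var_error = var_obs - var_true
var_error = 57.01 - 29.6452
var_error = 27.3648

27.3648


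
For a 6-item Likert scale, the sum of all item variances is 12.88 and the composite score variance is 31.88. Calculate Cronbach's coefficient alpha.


alpha = (k/(k-1)) * (1 - sum(si^2)/s_total^2)
= (6/5) * (1 - 12.88/31.88)
alpha = 0.7152

0.7152


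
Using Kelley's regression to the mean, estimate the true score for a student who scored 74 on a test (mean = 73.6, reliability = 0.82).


T_est = rxx * X + (1 - rxx) * mean
T_est = 0.82 * 74 + 0.18 * 73.6
T_est = 60.68 + 13.248
T_est = 73.928

73.928


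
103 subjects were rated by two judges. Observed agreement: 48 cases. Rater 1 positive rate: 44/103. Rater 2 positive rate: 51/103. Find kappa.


P_o = 48/103 = 0.466019
P_e = (44*51 + 59*52) / 10609 = 0.500707
kappa = (P_o - P_e) / (1 - P_e)
kappa = (0.466019 - 0.500707) / (1 - 0.500707)
kappa = -0.0695

-0.0695


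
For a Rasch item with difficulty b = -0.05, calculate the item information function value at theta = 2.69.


P = 1/(1+exp(-(2.69--0.05))) = 0.9393
I = P*(1-P) = 0.9393 * 0.0607
I = 0.057

0.057


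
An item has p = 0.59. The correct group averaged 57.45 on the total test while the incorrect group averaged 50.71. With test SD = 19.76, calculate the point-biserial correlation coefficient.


q = 1 - p = 0.41
rpb = ((M1 - M0) / SD) * sqrt(p * q)
rpb = ((57.45 - 50.71) / 19.76) * sqrt(0.59 * 0.41)
rpb = 0.1678

0.1678


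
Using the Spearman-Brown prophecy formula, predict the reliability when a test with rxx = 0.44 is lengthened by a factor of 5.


r_new = (n * rxx) / (1 + (n-1) * rxx)
r_new = (5 * 0.44) / (1 + 4 * 0.44)
r_new = 2.2 / 2.76
r_new = 0.7971

0.7971


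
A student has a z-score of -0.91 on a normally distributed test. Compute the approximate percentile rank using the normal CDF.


CDF(z) = 0.5 * (1 + erf(z/sqrt(2)))
erf(-0.6435) = -0.6372
CDF = 0.1814
Percentile rank = 0.1814 * 100 = 18.14

18.14


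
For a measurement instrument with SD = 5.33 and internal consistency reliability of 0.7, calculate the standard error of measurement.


SEM = SD * sqrt(1 - rxx)
SEM = 5.33 * sqrt(1 - 0.7)
SEM = 5.33 * sqrt(0.3) = 5.33 * 0.547723
SEM = 2.9194

2.9194


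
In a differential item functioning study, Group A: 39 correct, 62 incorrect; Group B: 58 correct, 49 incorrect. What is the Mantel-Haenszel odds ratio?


Odds_A = 39/62 = 0.629
Odds_B = 58/49 = 1.1837
OR = Odds_A / Odds_B = 0.629 / 1.1837
Exactly, OR = (39 * 49) / (62 * 58) = 1911 / 3596
OR = 0.5314

0.5314


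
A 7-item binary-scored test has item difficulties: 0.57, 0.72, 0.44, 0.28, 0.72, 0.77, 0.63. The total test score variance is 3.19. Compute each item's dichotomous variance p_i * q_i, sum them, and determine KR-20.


For each item, compute p_i * q_i:
  Item 1: 0.57 * 0.43 = 0.2451
  Item 2: 0.72 * 0.28 = 0.2016
  Item 3: 0.44 * 0.56 = 0.2464
  Item 4: 0.28 * 0.72 = 0.2016
  Item 5: 0.72 * 0.28 = 0.2016
  Item 6: 0.77 * 0.23 = 0.1771
  Item 7: 0.63 * 0.37 = 0.2331
Sum(p_i * q_i) = 0.2451 + 0.2016 + 0.2464 + 0.2016 + 0.2016 + 0.1771 + 0.2331 = 1.5065
KR-20 = (k/(k-1)) * (1 - Sum(p_i*q_i) / Var_total)
= (7/6) * (1 - 1.5065/3.19)
= 1.1667 * 0.5277
KR-20 = 0.6157

0.6157


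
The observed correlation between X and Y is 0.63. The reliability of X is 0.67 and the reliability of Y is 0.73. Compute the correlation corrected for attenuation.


r_corrected = rxy / sqrt(rxx * ryy)
= 0.63 / sqrt(0.67 * 0.73)
= 0.63 / sqrt(0.4891)
= 0.63 / 0.699357
r_corrected = 0.9008

0.9008


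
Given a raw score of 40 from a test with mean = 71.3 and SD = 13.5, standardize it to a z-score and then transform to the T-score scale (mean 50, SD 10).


z = (X - mean) / SD = (40 - 71.3) / 13.5
z = -31.3 / 13.5
z = -2.3185
T-score = T = 50 + 10z
Carry z at full precision (z = -31.3 / 13.5) into the conversion:
T-score = 50 + 10 * (-31.3 / 13.5) = 50 + -313 / 13.5
T-score = 50 + -23.1852
T-score = 26.8148

26.8148


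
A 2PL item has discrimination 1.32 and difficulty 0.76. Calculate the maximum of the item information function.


For 2PL, max info at theta = b = 0.76
I_max = a^2 / 4 = 1.32^2 / 4
= 1.7424 / 4
I_max = 0.4356

0.4356


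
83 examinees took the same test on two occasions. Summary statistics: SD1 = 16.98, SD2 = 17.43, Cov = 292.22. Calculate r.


r = cov(X,Y) / (SD_X * SD_Y)
r = 292.22 / (16.98 * 17.43)
r = 292.22 / 295.9614
r = 0.9874

0.9874


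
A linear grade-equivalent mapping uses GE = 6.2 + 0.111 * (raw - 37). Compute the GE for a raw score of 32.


raw - median = 32 - 37 = -5
slope * diff = 0.111 * -5 = -0.555
GE = 6.2 + -0.555
GE = 5.645

5.645


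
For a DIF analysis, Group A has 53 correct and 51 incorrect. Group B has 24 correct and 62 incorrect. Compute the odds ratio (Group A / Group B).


Odds_A = 53/51 = 1.0392
Odds_B = 24/62 = 0.3871
OR = Odds_A / Odds_B = 1.0392 / 0.3871
Exactly, OR = (53 * 62) / (51 * 24) = 3286 / 1224
OR = 2.6846

2.6846


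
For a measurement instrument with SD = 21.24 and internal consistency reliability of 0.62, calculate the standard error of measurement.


SEM = SD * sqrt(1 - rxx)
SEM = 21.24 * sqrt(1 - 0.62)
SEM = 21.24 * sqrt(0.38) = 21.24 * 0.616441
SEM = 13.0932

13.0932


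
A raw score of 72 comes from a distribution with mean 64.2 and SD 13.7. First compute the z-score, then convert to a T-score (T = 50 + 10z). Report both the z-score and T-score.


z = (X - mean) / SD = (72 - 64.2) / 13.7
z = 7.8 / 13.7
z = 0.5693
T-score = T = 50 + 10z
Carry z at full precision (z = 7.8 / 13.7) into the conversion:
T-score = 50 + 10 * (7.8 / 13.7) = 50 + 78 / 13.7
T-score = 50 + 5.6934
T-score = 55.6934

55.6934


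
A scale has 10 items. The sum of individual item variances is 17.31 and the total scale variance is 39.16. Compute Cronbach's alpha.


alpha = (k/(k-1)) * (1 - sum(si^2)/s_total^2)
= (10/9) * (1 - 17.31/39.16)
alpha = 0.62

0.62


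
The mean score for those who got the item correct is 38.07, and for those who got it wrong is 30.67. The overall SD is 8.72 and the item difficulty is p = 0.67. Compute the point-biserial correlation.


q = 1 - p = 0.33
rpb = ((M1 - M0) / SD) * sqrt(p * q)
rpb = ((38.07 - 30.67) / 8.72) * sqrt(0.67 * 0.33)
rpb = 0.399

0.399


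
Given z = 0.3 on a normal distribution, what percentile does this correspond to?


CDF(z) = 0.5 * (1 + erf(z/sqrt(2)))
erf(0.2121) = 0.2358
CDF = 0.6179
Percentile rank = 0.6179 * 100 = 61.79

61.79


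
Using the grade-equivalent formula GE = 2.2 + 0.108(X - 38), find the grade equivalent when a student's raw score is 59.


raw - median = 59 - 38 = 21
slope * diff = 0.108 * 21 = 2.268
GE = 2.2 + 2.268
GE = 4.468

4.468


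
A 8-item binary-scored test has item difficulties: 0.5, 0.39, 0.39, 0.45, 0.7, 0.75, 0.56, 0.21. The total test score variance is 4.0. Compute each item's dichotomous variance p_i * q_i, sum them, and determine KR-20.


For each item, compute p_i * q_i:
  Item 1: 0.5 * 0.5 = 0.25
  Item 2: 0.39 * 0.61 = 0.2379
  Item 3: 0.39 * 0.61 = 0.2379
  Item 4: 0.45 * 0.55 = 0.2475
  Item 5: 0.7 * 0.3 = 0.21
  Item 6: 0.75 * 0.25 = 0.1875
  Item 7: 0.56 * 0.44 = 0.2464
  Item 8: 0.21 * 0.79 = 0.1659
Sum(p_i * q_i) = 0.25 + 0.2379 + 0.2379 + 0.2475 + 0.21 + 0.1875 + 0.2464 + 0.1659 = 1.7831
KR-20 = (k/(k-1)) * (1 - Sum(p_i*q_i) / Var_total)
= (8/7) * (1 - 1.7831/4.0)
= 1.1429 * 0.5542
KR-20 = 0.6334

0.6334


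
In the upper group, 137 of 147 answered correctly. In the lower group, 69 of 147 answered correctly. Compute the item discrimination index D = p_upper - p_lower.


p_upper = 137/147 = 0.932
p_lower = 69/147 = 0.4694
D = 0.932 - 0.4694 = 0.4626

0.4626


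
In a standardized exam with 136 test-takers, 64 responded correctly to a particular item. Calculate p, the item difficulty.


Item difficulty p = number correct / total examinees
p = 64 / 136
p = 0.4706

0.4706


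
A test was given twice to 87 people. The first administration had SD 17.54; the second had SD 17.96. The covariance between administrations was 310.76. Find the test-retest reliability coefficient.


r = cov(X,Y) / (SD_X * SD_Y)
r = 310.76 / (17.54 * 17.96)
r = 310.76 / 315.0184
r = 0.9865

0.9865


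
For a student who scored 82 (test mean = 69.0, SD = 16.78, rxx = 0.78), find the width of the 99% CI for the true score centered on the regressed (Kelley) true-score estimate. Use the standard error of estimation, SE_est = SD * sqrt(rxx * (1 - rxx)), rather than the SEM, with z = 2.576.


True score estimate = 0.78*82 + 0.22*69.0 = 79.14
SE_est = SD * sqrt(rxx * (1 - rxx)) = 16.78 * sqrt(0.78 * 0.22) = 16.78 * sqrt(0.1716) = 6.951053
CI = T_est +/- z * SE_est, so width = 2 * z * SE_est = 2 * 2.576 * 6.951053
Width = 35.8118

35.8118


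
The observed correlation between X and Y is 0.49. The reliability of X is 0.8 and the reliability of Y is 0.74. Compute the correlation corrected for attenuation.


r_corrected = rxy / sqrt(rxx * ryy)
= 0.49 / sqrt(0.8 * 0.74)
= 0.49 / sqrt(0.592)
= 0.49 / 0.769415
r_corrected = 0.6368

0.6368


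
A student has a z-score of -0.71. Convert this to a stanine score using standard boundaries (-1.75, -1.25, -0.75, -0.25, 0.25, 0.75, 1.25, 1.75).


Stanine boundaries: [-1.75, -1.25, -0.75, -0.25, 0.25, 0.75, 1.25, 1.75]
z = -0.71
Check each boundary:
  z >= -1.75 -> could be stanine 2
  z >= -1.25 -> could be stanine 3
  z >= -0.75 -> could be stanine 4
  z < -0.25
  z < 0.25
  z < 0.75
  z < 1.25
  z < 1.75
Highest qualifying boundary gives stanine = 4

4


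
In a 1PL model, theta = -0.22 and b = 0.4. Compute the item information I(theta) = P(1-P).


P = 1/(1+exp(-(-0.22-0.4))) = 0.3498
I = P*(1-P) = 0.3498 * 0.6502
I = 0.2274

0.2274


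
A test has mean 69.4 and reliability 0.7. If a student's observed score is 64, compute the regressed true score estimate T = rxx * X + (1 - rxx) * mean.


T_est = rxx * X + (1 - rxx) * mean
T_est = 0.7 * 64 + 0.3 * 69.4
T_est = 44.8 + 20.82
T_est = 65.62

65.62


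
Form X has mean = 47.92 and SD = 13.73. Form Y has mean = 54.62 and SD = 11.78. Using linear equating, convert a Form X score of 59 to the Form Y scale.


slope = SD_Y / SD_X = 11.78 / 13.73 ~ 0.858
intercept = mean_Y - slope * mean_X = 54.62 - (11.78 / 13.73) * 47.92 ~ 13.5058
Y = slope * X + intercept. To avoid rounding drift from the rounded slope/intercept, evaluate the equivalent form Y = mean_Y + SD_Y * (X - mean_X) / SD_X at full precision:
Y = 54.62 + 11.78 * (59 - 47.92) / 13.73
Y = 54.62 + 11.78 * 11.08 / 13.73
Y = 54.62 + 130.5224 / 13.73
Y = 54.62 + 9.5064
Y = 64.1264

64.1264


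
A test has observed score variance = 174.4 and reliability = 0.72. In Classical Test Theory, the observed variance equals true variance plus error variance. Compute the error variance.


var_true = rxx * var_obs = 0.72 * 174.4 = 125.568
var_error = var_obs - var_true
var_error = 174.4 - 125.568
var_error = 48.832

48.832


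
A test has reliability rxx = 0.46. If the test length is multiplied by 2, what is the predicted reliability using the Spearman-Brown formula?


r_new = (n * rxx) / (1 + (n-1) * rxx)
r_new = (2 * 0.46) / (1 + 1 * 0.46)
r_new = 0.92 / 1.46
r_new = 0.6301

0.6301


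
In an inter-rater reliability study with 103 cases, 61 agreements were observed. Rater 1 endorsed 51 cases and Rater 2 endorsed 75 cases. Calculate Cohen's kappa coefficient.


P_o = 61/103 = 0.592233
P_e = (51*75 + 52*28) / 10609 = 0.497785
kappa = (P_o - P_e) / (1 - P_e)
kappa = (0.592233 - 0.497785) / (1 - 0.497785)
kappa = 0.1881

0.1881


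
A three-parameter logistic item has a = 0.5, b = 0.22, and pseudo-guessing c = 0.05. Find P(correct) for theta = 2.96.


logit = 0.5*(2.96 - 0.22) = 1.37
P* = 1/(1 + exp(-1.37)) = 0.7974
P = 0.05 + (1 - 0.05) * 0.7974
P = 0.8075

0.8075


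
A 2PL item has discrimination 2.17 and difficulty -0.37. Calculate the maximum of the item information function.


For 2PL, max info at theta = b = -0.37
I_max = a^2 / 4 = 2.17^2 / 4
= 4.7089 / 4
I_max = 1.1772

1.1772


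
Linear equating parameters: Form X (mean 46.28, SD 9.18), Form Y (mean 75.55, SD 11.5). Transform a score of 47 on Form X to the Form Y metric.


slope = SD_Y / SD_X = 11.5 / 9.18 ~ 1.2527
intercept = mean_Y - slope * mean_X = 75.55 - (11.5 / 9.18) * 46.28 ~ 17.574
Y = slope * X + intercept. To avoid rounding drift from the rounded slope/intercept, evaluate the equivalent form Y = mean_Y + SD_Y * (X - mean_X) / SD_X at full precision:
Y = 75.55 + 11.5 * (47 - 46.28) / 9.18
Y = 75.55 + 11.5 * 0.72 / 9.18
Y = 75.55 + 8.28 / 9.18
Y = 75.55 + 0.902
Y = 76.452

76.452


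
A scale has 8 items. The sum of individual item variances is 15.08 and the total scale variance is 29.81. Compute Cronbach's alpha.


alpha = (k/(k-1)) * (1 - sum(si^2)/s_total^2)
= (8/7) * (1 - 15.08/29.81)
alpha = 0.5647

0.5647


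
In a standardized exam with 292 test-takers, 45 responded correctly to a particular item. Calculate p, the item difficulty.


Item difficulty p = number correct / total examinees
p = 45 / 292
p = 0.1541

0.1541


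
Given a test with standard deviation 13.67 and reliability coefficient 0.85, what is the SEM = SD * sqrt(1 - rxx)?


SEM = SD * sqrt(1 - rxx)
SEM = 13.67 * sqrt(1 - 0.85)
SEM = 13.67 * sqrt(0.15) = 13.67 * 0.387298
SEM = 5.2944

5.2944


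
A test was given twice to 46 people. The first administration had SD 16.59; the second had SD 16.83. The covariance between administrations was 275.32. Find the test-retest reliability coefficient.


r = cov(X,Y) / (SD_X * SD_Y)
r = 275.32 / (16.59 * 16.83)
r = 275.32 / 279.2097
r = 0.9861

0.9861


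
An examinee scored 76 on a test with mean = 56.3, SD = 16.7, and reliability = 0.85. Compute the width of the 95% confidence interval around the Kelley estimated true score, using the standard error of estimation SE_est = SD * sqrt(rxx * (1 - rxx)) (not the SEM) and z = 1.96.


True score estimate = 0.85*76 + 0.15*56.3 = 73.045
SE_est = SD * sqrt(rxx * (1 - rxx)) = 16.7 * sqrt(0.85 * 0.15) = 16.7 * sqrt(0.1275) = 5.963093
CI = T_est +/- z * SE_est, so width = 2 * z * SE_est = 2 * 1.96 * 5.963093
Width = 23.3753

23.3753


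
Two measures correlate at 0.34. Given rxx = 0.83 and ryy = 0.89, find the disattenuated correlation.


r_corrected = rxy / sqrt(rxx * ryy)
= 0.34 / sqrt(0.83 * 0.89)
= 0.34 / sqrt(0.7387)
= 0.34 / 0.859477
r_corrected = 0.3956

0.3956


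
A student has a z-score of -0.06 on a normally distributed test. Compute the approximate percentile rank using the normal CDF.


CDF(z) = 0.5 * (1 + erf(z/sqrt(2)))
erf(-0.0424) = -0.0478
CDF = 0.4761
Percentile rank = 0.4761 * 100 = 47.61

47.61


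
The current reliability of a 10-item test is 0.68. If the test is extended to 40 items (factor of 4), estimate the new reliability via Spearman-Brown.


r_new = (n * rxx) / (1 + (n-1) * rxx)
r_new = (4 * 0.68) / (1 + 3 * 0.68)
r_new = 2.72 / 3.04
r_new = 0.8947

0.8947


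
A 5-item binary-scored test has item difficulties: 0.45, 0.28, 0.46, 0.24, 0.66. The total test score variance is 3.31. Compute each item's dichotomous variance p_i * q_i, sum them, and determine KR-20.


For each item, compute p_i * q_i:
  Item 1: 0.45 * 0.55 = 0.2475
  Item 2: 0.28 * 0.72 = 0.2016
  Item 3: 0.46 * 0.54 = 0.2484
  Item 4: 0.24 * 0.76 = 0.1824
  Item 5: 0.66 * 0.34 = 0.2244
Sum(p_i * q_i) = 0.2475 + 0.2016 + 0.2484 + 0.1824 + 0.2244 = 1.1043
KR-20 = (k/(k-1)) * (1 - Sum(p_i*q_i) / Var_total)
= (5/4) * (1 - 1.1043/3.31)
= 1.25 * 0.6664
KR-20 = 0.833

0.833


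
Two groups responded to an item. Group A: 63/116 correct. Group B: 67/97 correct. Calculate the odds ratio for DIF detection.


Odds_A = 63/53 = 1.1887
Odds_B = 67/30 = 2.2333
OR = Odds_A / Odds_B = 1.1887 / 2.2333
Exactly, OR = (63 * 30) / (53 * 67) = 1890 / 3551
OR = 0.5322

0.5322


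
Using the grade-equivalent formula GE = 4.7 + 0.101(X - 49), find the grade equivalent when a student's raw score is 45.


raw - median = 45 - 49 = -4
slope * diff = 0.101 * -4 = -0.404
GE = 4.7 + -0.404
GE = 4.296

4.296


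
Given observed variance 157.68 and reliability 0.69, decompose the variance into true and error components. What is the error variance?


var_true = rxx * var_obs = 0.69 * 157.68 = 108.7992
var_error = var_obs - var_true
var_error = 157.68 - 108.7992
var_error = 48.8808

48.8808


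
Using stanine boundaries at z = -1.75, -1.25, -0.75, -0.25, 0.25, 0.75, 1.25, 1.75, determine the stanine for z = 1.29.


Stanine boundaries: [-1.75, -1.25, -0.75, -0.25, 0.25, 0.75, 1.25, 1.75]
z = 1.29
Check each boundary:
  z >= -1.75 -> could be stanine 2
  z >= -1.25 -> could be stanine 3
  z >= -0.75 -> could be stanine 4
  z >= -0.25 -> could be stanine 5
  z >= 0.25 -> could be stanine 6
  z >= 0.75 -> could be stanine 7
  z >= 1.25 -> could be stanine 8
  z < 1.75
Highest qualifying boundary gives stanine = 8

8


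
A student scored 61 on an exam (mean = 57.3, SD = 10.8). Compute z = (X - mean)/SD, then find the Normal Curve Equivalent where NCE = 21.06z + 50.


z = (X - mean) / SD = (61 - 57.3) / 10.8
z = 3.7 / 10.8
z = 0.3426
NCE = NCE = 21.06z + 50
Carry z at full precision (z = 3.7 / 10.8) into the conversion:
NCE = 21.06 * (3.7 / 10.8) + 50 = 77.922 / 10.8 + 50
NCE = 7.215 + 50
NCE = 57.215

57.215


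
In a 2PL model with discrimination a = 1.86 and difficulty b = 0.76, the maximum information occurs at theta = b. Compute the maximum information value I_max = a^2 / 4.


For 2PL, max info at theta = b = 0.76
I_max = a^2 / 4 = 1.86^2 / 4
= 3.4596 / 4
I_max = 0.8649

0.8649


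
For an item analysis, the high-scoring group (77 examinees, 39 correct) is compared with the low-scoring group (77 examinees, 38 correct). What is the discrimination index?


p_upper = 39/77 = 0.5065
p_lower = 38/77 = 0.4935
D = 0.5065 - 0.4935 = 0.013

0.013


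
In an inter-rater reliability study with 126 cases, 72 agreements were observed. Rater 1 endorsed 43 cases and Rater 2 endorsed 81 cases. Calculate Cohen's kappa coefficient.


P_o = 72/126 = 0.571429
P_e = (43*81 + 83*45) / 15876 = 0.454649
kappa = (P_o - P_e) / (1 - P_e)
kappa = (0.571429 - 0.454649) / (1 - 0.454649)
kappa = 0.2141

0.2141


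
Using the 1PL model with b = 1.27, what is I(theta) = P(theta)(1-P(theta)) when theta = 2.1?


P = 1/(1+exp(-(2.1-1.27))) = 0.6964
I = P*(1-P) = 0.6964 * 0.3036
I = 0.2114

0.2114


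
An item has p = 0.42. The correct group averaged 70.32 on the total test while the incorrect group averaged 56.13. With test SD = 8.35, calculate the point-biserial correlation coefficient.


q = 1 - p = 0.58
rpb = ((M1 - M0) / SD) * sqrt(p * q)
rpb = ((70.32 - 56.13) / 8.35) * sqrt(0.42 * 0.58)
rpb = 0.8388

0.8388


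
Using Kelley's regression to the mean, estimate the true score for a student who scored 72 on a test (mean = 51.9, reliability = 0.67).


T_est = rxx * X + (1 - rxx) * mean
T_est = 0.67 * 72 + 0.33 * 51.9
T_est = 48.24 + 17.127
T_est = 65.367

65.367


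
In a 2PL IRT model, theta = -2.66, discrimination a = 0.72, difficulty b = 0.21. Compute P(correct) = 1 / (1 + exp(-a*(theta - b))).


a*(theta - b) = 0.72 * (-2.66 - 0.21) = -2.0664
exp(--2.0664) = 7.8963
P = 1 / (1 + 7.8963)
P = 0.1124

0.1124


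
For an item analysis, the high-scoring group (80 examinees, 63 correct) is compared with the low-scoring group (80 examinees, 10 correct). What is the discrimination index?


p_upper = 63/80 = 0.7875
p_lower = 10/80 = 0.125
D = 0.7875 - 0.125 = 0.6625

0.6625


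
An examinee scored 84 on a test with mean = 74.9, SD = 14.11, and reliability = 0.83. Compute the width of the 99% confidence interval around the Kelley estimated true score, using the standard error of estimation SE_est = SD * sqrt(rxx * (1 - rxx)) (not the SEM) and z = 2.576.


True score estimate = 0.83*84 + 0.17*74.9 = 82.453
SE_est = SD * sqrt(rxx * (1 - rxx)) = 14.11 * sqrt(0.83 * 0.17) = 14.11 * sqrt(0.1411) = 5.300179
CI = T_est +/- z * SE_est, so width = 2 * z * SE_est = 2 * 2.576 * 5.300179
Width = 27.3065

27.3065


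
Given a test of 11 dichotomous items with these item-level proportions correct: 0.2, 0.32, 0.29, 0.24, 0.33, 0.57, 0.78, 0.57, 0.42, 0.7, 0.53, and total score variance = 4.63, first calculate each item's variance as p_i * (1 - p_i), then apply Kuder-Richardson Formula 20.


For each item, compute p_i * q_i:
  Item 1: 0.2 * 0.8 = 0.16
  Item 2: 0.32 * 0.68 = 0.2176
  Item 3: 0.29 * 0.71 = 0.2059
  Item 4: 0.24 * 0.76 = 0.1824
  Item 5: 0.33 * 0.67 = 0.2211
  Item 6: 0.57 * 0.43 = 0.2451
  Item 7: 0.78 * 0.22 = 0.1716
  Item 8: 0.57 * 0.43 = 0.2451
  Item 9: 0.42 * 0.58 = 0.2436
  Item 10: 0.7 * 0.3 = 0.21
  Item 11: 0.53 * 0.47 = 0.2491
Sum(p_i * q_i) = 0.16 + 0.2176 + 0.2059 + 0.1824 + 0.2211 + 0.2451 + 0.1716 + 0.2451 + 0.2436 + 0.21 + 0.2491 = 2.3515
KR-20 = (k/(k-1)) * (1 - Sum(p_i*q_i) / Var_total)
= (11/10) * (1 - 2.3515/4.63)
= 1.1 * 0.4921
KR-20 = 0.5413

0.5413
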